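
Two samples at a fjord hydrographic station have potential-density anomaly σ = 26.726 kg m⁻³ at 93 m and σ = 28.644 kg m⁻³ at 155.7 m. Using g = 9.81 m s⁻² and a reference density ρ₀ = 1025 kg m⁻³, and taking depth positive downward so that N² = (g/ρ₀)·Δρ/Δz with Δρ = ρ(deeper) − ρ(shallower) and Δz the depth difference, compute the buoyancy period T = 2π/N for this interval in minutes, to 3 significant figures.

6.12 min

Δρ = 1028.644 − 1026.726 = 1.918 kg m⁻³ over Δz = 155.7 − 93 = 62.7 m.
N² = (9.81/1025) × (1.918/62.7) = 2.9277 × 10⁻⁴ s⁻².
N = √(2.9277 × 10⁻⁴) = 0.017111 rad s⁻¹, so T = 2π/N = 367.20 s = 6.1200 min ≈ 6.12 min.
N² > 0, so the interval is statically stable.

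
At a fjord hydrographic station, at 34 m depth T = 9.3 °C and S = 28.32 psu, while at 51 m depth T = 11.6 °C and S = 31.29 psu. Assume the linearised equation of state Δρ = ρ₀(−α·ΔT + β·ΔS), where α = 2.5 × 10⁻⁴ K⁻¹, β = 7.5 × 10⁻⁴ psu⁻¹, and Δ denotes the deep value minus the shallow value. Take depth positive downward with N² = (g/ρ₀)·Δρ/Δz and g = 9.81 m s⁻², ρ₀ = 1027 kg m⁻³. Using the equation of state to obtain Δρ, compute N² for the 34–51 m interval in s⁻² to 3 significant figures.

ΔT = +2.3 K, ΔS = +2.97 psu (deep − shallow).
Δρ/ρ₀ = −αΔT + βΔS = -5.75 × 10⁻⁴ + 2.2275 × 10⁻³ = 1.6525 × 10⁻³, so Δρ ≈ 1.697 kg m⁻³.
N² = (g/ρ₀)·Δρ/Δz = g·(Δρ/ρ₀)/Δz = 9.81 × 1.6525 × 10⁻³ / 17 = 9.5359 × 10⁻⁴ s⁻² ≈ 9.54 × 10⁻⁴ s⁻².

9.54 × 10⁻⁴ s⁻²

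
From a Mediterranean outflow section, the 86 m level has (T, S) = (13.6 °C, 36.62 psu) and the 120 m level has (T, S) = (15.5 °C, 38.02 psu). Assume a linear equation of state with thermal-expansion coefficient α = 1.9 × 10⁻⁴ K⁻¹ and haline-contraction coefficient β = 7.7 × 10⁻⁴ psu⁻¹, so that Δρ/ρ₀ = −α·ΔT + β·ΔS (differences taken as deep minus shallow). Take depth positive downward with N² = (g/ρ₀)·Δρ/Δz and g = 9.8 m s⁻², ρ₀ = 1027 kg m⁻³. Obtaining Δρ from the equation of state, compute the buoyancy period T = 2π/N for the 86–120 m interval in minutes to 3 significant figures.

ΔT = +1.9 K, ΔS = +1.40 psu (deep − shallow).
Δρ/ρ₀ = −αΔT + βΔS = -3.61 × 10⁻⁴ + 1.078 × 10⁻³ = 7.17 × 10⁻⁴, so Δρ ≈ 0.7364 kg m⁻³.
N² = (g/ρ₀)·Δρ/Δz = g·(Δρ/ρ₀)/Δz = 9.8 × 7.17 × 10⁻⁴ / 34 = 2.0666 × 10⁻⁴ s⁻².
N = √(2.0666 × 10⁻⁴) = 0.014376 rad s⁻¹ → T = 2π/N = 437.06 s = 7.2843 min ≈ 7.28 min.

7.28 min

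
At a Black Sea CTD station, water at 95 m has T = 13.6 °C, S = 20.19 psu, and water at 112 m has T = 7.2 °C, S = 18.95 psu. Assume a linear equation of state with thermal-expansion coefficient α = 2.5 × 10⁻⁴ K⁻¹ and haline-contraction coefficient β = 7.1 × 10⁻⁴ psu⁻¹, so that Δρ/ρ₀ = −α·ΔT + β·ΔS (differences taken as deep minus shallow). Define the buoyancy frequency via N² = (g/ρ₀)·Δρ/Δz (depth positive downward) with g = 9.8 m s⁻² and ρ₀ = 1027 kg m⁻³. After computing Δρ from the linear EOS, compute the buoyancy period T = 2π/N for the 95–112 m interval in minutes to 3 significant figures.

5.14 min

ΔT = -6.4 K, ΔS = -1.24 psu (deep − shallow).
Δρ/ρ₀ = −αΔT + βΔS = 1.60 × 10⁻³ − 8.804 × 10⁻⁴ = 7.196 × 10⁻⁴, so Δρ ≈ 0.7390 kg m⁻³.
N² = (g/ρ₀)·Δρ/Δz = g·(Δρ/ρ₀)/Δz = 9.8 × 7.196 × 10⁻⁴ / 17 = 4.1483 × 10⁻⁴ s⁻².
N = √(4.1483 × 10⁻⁴) = 0.020367 rad s⁻¹ → T = 2π/N = 308.50 s = 5.1417 min ≈ 5.14 min.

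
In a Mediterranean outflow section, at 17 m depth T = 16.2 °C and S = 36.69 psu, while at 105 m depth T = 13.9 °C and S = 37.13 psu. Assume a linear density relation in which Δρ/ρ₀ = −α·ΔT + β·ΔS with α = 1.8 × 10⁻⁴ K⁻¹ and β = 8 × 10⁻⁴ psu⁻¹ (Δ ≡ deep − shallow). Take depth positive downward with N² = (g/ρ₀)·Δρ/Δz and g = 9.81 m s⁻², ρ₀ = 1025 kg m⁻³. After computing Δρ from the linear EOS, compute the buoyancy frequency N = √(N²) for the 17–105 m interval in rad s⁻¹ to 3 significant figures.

9.24 × 10⁻³ rad s⁻¹

ΔT = -2.3 K, ΔS = +0.44 psu (deep − shallow).
Δρ/ρ₀ = −αΔT + βΔS = 4.14 × 10⁻⁴ + 3.52 × 10⁻⁴ = 7.66 × 10⁻⁴, so Δρ ≈ 0.7852 kg m⁻³.
N² = (g/ρ₀)·Δρ/Δz = g·(Δρ/ρ₀)/Δz = 9.81 × 7.66 × 10⁻⁴ / 88 = 8.5392 × 10⁻⁵ s⁻².
N = √(8.5392 × 10⁻⁵) = 9.2408 × 10⁻³ rad s⁻¹ ≈ 9.24 × 10⁻³ rad s⁻¹.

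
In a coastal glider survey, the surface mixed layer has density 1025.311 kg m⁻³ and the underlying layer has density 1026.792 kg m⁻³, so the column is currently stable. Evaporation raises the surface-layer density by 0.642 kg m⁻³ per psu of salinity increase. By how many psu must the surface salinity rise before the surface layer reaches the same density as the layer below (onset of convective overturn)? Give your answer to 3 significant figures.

Density deficit of the surface layer: 1026.792 − 1025.311 = 1.481 kg m⁻³.
Required change = 1.481 / 0.642 = 2.31 psu.

2.31 psu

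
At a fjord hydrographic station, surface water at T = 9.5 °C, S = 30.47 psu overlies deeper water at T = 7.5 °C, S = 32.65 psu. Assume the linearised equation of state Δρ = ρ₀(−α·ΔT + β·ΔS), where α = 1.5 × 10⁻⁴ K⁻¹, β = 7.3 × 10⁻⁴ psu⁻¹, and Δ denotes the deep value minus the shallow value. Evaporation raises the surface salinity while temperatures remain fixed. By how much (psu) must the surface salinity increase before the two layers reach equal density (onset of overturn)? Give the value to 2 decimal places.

Neutral buoyancy requires −α(T_deep − T_surf) + β(S_deep − S_surf′) = 0.
S_surf′ = S_deep − (α/β)·ΔT = 32.65 − (1.5 × 10⁻⁴/7.3 × 10⁻⁴)·(-2.0) = 33.0610 psu.
Increase required: 33.0610 − 30.47 = 2.5910 psu.

2.59 psu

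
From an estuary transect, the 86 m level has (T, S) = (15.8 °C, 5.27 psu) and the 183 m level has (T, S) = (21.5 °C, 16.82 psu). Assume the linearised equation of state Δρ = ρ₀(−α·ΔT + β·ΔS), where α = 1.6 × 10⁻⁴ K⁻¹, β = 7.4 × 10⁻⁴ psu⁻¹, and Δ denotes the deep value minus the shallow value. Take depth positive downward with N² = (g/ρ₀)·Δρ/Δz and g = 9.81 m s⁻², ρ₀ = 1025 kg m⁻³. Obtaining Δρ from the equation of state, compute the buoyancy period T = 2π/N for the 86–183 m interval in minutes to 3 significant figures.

3.77 min

ΔT = +5.7 K, ΔS = +11.55 psu (deep − shallow).
Δρ/ρ₀ = −αΔT + βΔS = -9.12 × 10⁻⁴ + 8.547 × 10⁻³ = 7.635 × 10⁻³, so Δρ ≈ 7.826 kg m⁻³.
N² = (g/ρ₀)·Δρ/Δz = g·(Δρ/ρ₀)/Δz = 9.81 × 7.635 × 10⁻³ / 97 = 7.7216 × 10⁻⁴ s⁻².
N = √(7.7216 × 10⁻⁴) = 0.027788 rad s⁻¹ → T = 2π/N = 226.11 s = 3.7685 min ≈ 3.77 min.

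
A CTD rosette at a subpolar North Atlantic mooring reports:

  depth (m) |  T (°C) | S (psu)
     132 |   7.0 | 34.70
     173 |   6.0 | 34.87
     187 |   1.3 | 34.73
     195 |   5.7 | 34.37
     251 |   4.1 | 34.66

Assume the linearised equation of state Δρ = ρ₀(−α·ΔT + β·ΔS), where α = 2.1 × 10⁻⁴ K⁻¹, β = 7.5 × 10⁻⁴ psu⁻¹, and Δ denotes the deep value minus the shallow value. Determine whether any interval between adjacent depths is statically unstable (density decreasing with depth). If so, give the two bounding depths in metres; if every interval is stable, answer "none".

Evaluate Δρ/ρ₀ = −αΔT + βΔS across each adjacent pair:
  132–173 m: −αΔT+βΔS = −(2.1 × 10⁻⁴)(-1.0)+(7.5 × 10⁻⁴)(+0.17) = 3.4 × 10⁻⁴ → stable
  173–187 m: −αΔT+βΔS = −(2.1 × 10⁻⁴)(-4.7)+(7.5 × 10⁻⁴)(-0.14) = 8.8 × 10⁻⁴ → stable
  187–195 m: −αΔT+βΔS = −(2.1 × 10⁻⁴)(+4.4)+(7.5 × 10⁻⁴)(-0.36) = -1.2 × 10⁻³ → UNSTABLE
  195–251 m: −αΔT+βΔS = −(2.1 × 10⁻⁴)(-1.6)+(7.5 × 10⁻⁴)(+0.29) = 5.5 × 10⁻⁴ → stable
The 187–195 m interval has Δρ < 0: lighter water underlies denser water.

187–195 m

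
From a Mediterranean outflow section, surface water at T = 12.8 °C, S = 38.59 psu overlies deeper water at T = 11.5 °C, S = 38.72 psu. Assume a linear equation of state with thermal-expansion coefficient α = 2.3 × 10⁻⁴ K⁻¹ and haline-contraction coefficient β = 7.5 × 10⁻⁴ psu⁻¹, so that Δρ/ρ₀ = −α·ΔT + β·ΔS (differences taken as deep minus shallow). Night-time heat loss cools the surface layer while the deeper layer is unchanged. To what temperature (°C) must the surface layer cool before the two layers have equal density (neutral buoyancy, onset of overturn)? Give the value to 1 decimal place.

Neutral buoyancy requires Δρ = 0, i.e. −α(T_deep − T_surf′) + β(S_deep − S_surf) = 0.
T_surf′ = T_deep − (β/α)·ΔS = 11.5 − (7.5 × 10⁻⁴/2.3 × 10⁻⁴)·(+0.13) = 11.076 °C.
Cooling required: 12.8 − (11.076) = 1.724 °C.

11.1 °C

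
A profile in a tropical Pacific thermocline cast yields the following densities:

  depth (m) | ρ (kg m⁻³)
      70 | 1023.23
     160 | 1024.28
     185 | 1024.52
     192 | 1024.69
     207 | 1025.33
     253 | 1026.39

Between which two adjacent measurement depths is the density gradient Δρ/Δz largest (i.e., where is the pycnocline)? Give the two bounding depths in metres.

Compute the density gradient over each adjacent pair:
  70–160 m: Δρ/Δz = 1.05/90 = 0.012 kg m⁻⁴
  160–185 m: Δρ/Δz = 0.24/25 = 9.6 × 10⁻³ kg m⁻⁴
  185–192 m: Δρ/Δz = 0.17/7 = 0.024 kg m⁻⁴
  192–207 m: Δρ/Δz = 0.64/15 = 0.043 kg m⁻⁴
  207–253 m: Δρ/Δz = 1.06/46 = 0.023 kg m⁻⁴
The largest gradient is in the 192–207 m interval — the pycnocline.

192–207 m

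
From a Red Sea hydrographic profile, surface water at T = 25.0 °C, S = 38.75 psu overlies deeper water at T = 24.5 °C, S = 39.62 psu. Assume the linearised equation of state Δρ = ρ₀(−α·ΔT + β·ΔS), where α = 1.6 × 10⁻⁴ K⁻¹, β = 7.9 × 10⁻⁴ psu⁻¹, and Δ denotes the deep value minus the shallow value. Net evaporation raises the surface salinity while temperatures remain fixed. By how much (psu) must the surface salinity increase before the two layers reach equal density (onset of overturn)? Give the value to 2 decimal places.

0.97 psu

Neutral buoyancy requires −α(T_deep − T_surf) + β(S_deep − S_surf′) = 0.
S_surf′ = S_deep − (α/β)·ΔT = 39.62 − (1.6 × 10⁻⁴/7.9 × 10⁻⁴)·(-0.5) = 39.7213 psu.
Increase required: 39.7213 − 38.75 = 0.9713 psu.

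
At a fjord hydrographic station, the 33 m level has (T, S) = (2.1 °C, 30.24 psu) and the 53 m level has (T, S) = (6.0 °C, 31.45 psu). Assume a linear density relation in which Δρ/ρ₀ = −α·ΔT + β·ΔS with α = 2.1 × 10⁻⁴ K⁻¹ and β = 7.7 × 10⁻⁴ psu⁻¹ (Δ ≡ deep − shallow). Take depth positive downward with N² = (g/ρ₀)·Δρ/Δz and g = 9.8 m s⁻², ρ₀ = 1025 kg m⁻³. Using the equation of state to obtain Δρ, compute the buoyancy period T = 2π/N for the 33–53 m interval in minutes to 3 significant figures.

ΔT = +3.9 K, ΔS = +1.21 psu (deep − shallow).
Δρ/ρ₀ = −αΔT + βΔS = -8.19 × 10⁻⁴ + 9.317 × 10⁻⁴ = 1.127 × 10⁻⁴, so Δρ ≈ 0.1155 kg m⁻³.
N² = (g/ρ₀)·Δρ/Δz = g·(Δρ/ρ₀)/Δz = 9.8 × 1.127 × 10⁻⁴ / 20 = 5.5223 × 10⁻⁵ s⁻².
N = √(5.5223 × 10⁻⁵) = 7.4312 × 10⁻³ rad s⁻¹ → T = 2π/N = 845.51 s = 14.092 min ≈ 14.1 min.

14.1 min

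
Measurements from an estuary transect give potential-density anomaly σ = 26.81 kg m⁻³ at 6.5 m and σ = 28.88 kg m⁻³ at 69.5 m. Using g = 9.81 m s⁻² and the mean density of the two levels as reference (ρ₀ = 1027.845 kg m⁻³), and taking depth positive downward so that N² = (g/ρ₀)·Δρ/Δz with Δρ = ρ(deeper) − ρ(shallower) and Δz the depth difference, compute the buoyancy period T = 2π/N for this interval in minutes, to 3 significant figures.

Δρ = 1028.88 − 1026.81 = 2.07 kg m⁻³ over Δz = 69.5 − 6.5 = 63 m.
N² = (9.81/1027.845) × (2.07/63) = 3.1360 × 10⁻⁴ s⁻².
N = √(3.1360 × 10⁻⁴) = 0.017709 rad s⁻¹, so T = 2π/N = 354.80 s = 5.9133 min ≈ 5.91 min.

5.91 min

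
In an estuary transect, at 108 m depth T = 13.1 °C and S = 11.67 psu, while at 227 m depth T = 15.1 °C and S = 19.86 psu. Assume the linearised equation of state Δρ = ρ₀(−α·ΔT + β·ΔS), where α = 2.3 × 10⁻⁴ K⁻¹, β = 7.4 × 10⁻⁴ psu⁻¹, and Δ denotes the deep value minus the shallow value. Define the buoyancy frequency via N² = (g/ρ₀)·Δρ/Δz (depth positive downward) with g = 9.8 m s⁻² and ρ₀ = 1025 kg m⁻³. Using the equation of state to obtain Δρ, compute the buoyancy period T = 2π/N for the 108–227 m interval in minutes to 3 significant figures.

ΔT = +2.0 K, ΔS = +8.19 psu (deep − shallow).
Δρ/ρ₀ = −αΔT + βΔS = -4.60 × 10⁻⁴ + 6.0606 × 10⁻³ = 5.6006 × 10⁻³, so Δρ ≈ 5.741 kg m⁻³.
N² = (g/ρ₀)·Δρ/Δz = g·(Δρ/ρ₀)/Δz = 9.8 × 5.6006 × 10⁻³ / 119 = 4.6123 × 10⁻⁴ s⁻².
N = √(4.6123 × 10⁻⁴) = 0.021476 rad s⁻¹ → T = 2π/N = 292.57 s = 4.8762 min ≈ 4.88 min.

4.88 min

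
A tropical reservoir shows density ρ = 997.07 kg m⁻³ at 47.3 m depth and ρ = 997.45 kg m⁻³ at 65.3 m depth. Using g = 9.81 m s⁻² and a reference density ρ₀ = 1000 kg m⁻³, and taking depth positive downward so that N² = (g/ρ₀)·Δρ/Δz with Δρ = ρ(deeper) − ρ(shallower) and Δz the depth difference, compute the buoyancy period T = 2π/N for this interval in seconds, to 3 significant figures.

Δρ = 997.45 − 997.07 = 0.38 kg m⁻³ over Δz = 65.3 − 47.3 = 18 m.
N² = (9.81/1000) × (0.38/18) = 2.0710 × 10⁻⁴ s⁻².
N = √(2.0710 × 10⁻⁴) = 0.014391 rad s⁻¹, so T = 2π/N = 436.61 s ≈ 437 s.

437 s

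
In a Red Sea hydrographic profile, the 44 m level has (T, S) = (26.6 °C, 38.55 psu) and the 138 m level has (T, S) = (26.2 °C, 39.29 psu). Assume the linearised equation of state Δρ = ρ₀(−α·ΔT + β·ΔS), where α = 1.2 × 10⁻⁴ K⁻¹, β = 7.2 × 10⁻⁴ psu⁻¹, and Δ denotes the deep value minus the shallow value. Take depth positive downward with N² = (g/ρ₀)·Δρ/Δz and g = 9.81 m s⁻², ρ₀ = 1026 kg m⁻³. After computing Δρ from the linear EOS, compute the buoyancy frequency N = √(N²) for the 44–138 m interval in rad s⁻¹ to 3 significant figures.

ΔT = -0.4 K, ΔS = +0.74 psu (deep − shallow).
Δρ/ρ₀ = −αΔT + βΔS = 4.80 × 10⁻⁵ + 5.328 × 10⁻⁴ = 5.808 × 10⁻⁴, so Δρ ≈ 0.5959 kg m⁻³.
N² = (g/ρ₀)·Δρ/Δz = g·(Δρ/ρ₀)/Δz = 9.81 × 5.808 × 10⁻⁴ / 94 = 6.0613 × 10⁻⁵ s⁻².
N = √(6.0613 × 10⁻⁵) = 7.7854 × 10⁻³ rad s⁻¹ ≈ 7.79 × 10⁻³ rad s⁻¹.

7.79 × 10⁻³ rad s⁻¹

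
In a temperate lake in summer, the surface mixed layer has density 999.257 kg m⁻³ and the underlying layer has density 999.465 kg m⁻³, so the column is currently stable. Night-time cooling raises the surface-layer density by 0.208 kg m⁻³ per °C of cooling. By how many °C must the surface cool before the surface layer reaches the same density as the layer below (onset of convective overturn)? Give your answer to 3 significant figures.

Density deficit of the surface layer: 999.465 − 999.257 = 0.208 kg m⁻³.
Required change = 0.208 / 0.208 = 1.00 °C.

1.00 °C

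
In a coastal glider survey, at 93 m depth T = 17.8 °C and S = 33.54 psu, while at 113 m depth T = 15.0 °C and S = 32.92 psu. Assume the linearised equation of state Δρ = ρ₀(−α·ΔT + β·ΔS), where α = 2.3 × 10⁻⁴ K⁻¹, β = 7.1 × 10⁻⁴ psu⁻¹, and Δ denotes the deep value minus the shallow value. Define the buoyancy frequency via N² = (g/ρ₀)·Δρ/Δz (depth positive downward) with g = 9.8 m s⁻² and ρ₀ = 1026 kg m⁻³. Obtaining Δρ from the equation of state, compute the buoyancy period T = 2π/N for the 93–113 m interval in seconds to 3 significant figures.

ΔT = -2.8 K, ΔS = -0.62 psu (deep − shallow).
Δρ/ρ₀ = −αΔT + βΔS = 6.44 × 10⁻⁴ − 4.402 × 10⁻⁴ = 2.038 × 10⁻⁴, so Δρ ≈ 0.2091 kg m⁻³.
N² = (g/ρ₀)·Δρ/Δz = g·(Δρ/ρ₀)/Δz = 9.8 × 2.038 × 10⁻⁴ / 20 = 9.9862 × 10⁻⁵ s⁻².
N = √(9.9862 × 10⁻⁵) = 9.9931 × 10⁻³ rad s⁻¹ → T = 2π/N = 628.75 s ≈ 629 s.

629 s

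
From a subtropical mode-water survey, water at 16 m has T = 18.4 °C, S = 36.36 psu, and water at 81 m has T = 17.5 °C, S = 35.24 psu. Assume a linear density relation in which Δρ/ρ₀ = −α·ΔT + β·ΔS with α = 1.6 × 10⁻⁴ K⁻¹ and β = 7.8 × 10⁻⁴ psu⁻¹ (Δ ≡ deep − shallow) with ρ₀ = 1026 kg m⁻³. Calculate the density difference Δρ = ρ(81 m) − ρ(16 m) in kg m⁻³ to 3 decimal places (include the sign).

-0.749 kg m⁻³

ΔT = -0.9 K, ΔS = -1.12 psu (deep − shallow).
Δρ/ρ₀ = −(1.6 × 10⁻⁴)(-0.9) + (7.8 × 10⁻⁴)(-1.12) = -7.296 × 10⁻⁴.
Δρ = 1026 × (-7.296 × 10⁻⁴) = -0.749 kg m⁻³.
Negative Δρ: lighter below, statically unstable.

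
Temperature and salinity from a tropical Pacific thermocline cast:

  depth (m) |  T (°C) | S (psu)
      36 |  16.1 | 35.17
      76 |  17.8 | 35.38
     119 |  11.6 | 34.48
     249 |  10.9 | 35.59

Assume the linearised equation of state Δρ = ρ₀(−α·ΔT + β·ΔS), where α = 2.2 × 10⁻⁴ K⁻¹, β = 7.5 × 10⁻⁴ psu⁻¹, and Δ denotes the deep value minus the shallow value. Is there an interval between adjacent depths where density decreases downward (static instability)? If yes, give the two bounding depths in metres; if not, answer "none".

Evaluate Δρ/ρ₀ = −αΔT + βΔS across each adjacent pair:
  36–76 m: −αΔT+βΔS = −(2.2 × 10⁻⁴)(+1.7)+(7.5 × 10⁻⁴)(+0.21) = -2.2 × 10⁻⁴ → UNSTABLE
  76–119 m: −αΔT+βΔS = −(2.2 × 10⁻⁴)(-6.2)+(7.5 × 10⁻⁴)(-0.90) = 6.9 × 10⁻⁴ → stable
  119–249 m: −αΔT+βΔS = −(2.2 × 10⁻⁴)(-0.7)+(7.5 × 10⁻⁴)(+1.11) = 9.9 × 10⁻⁴ → stable
The 36–76 m interval has Δρ < 0: lighter water underlies denser water.

36–76 m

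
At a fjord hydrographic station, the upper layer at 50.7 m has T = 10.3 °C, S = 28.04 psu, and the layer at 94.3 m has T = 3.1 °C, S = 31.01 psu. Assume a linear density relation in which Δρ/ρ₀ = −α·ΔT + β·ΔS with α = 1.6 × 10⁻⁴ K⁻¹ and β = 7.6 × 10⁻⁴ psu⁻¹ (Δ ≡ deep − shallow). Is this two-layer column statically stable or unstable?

stable

ΔT = 3.1 − 10.3 = -7.2 K and ΔS = 31.01 − 28.04 = +2.97 psu (deep − shallow).
−αΔT = 1.152 × 10⁻³; βΔS = 2.2572 × 10⁻³; sum Δρ/ρ₀ = 3.4092 × 10⁻³.
Δρ/ρ₀ > 0, so Δρ > 0: deeper water is denser → statically stable.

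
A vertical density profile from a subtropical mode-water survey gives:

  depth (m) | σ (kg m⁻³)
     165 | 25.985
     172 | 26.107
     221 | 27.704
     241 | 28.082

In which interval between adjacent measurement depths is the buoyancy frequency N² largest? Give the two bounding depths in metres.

172–221 m

Compute the density gradient over each adjacent pair:
  165–172 m: Δρ/Δz = 0.122/7 = 0.017 kg m⁻⁴
  172–221 m: Δρ/Δz = 1.597/49 = 0.033 kg m⁻⁴
  221–241 m: Δρ/Δz = 0.378/20 = 0.019 kg m⁻⁴
The largest gradient is in the 172–221 m interval — the pycnocline.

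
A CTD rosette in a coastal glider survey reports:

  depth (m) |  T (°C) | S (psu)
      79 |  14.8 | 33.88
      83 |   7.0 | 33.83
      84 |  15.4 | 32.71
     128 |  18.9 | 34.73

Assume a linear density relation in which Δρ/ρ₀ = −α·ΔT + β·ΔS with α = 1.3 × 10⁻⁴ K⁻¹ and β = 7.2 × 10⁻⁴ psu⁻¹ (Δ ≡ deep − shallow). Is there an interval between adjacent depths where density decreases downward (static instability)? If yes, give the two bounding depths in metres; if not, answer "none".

Evaluate Δρ/ρ₀ = −αΔT + βΔS across each adjacent pair:
  79–83 m: −αΔT+βΔS = −(1.3 × 10⁻⁴)(-7.8)+(7.2 × 10⁻⁴)(-0.05) = 9.8 × 10⁻⁴ → stable
  83–84 m: −αΔT+βΔS = −(1.3 × 10⁻⁴)(+8.4)+(7.2 × 10⁻⁴)(-1.12) = -1.9 × 10⁻³ → UNSTABLE
  84–128 m: −αΔT+βΔS = −(1.3 × 10⁻⁴)(+3.5)+(7.2 × 10⁻⁴)(+2.02) = 1.0 × 10⁻³ → stable
The 83–84 m interval has Δρ < 0: lighter water underlies denser water.

83–84 m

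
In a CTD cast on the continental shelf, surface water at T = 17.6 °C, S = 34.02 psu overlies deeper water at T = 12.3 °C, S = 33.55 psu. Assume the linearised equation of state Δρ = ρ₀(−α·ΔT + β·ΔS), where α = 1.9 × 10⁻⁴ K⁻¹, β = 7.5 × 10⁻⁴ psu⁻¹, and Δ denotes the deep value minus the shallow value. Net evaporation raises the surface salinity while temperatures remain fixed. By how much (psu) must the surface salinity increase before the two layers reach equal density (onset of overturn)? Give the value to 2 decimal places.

0.87 psu

Neutral buoyancy requires −α(T_deep − T_surf) + β(S_deep − S_surf′) = 0.
S_surf′ = S_deep − (α/β)·ΔT = 33.55 − (1.9 × 10⁻⁴/7.5 × 10⁻⁴)·(-5.3) = 34.8927 psu.
Increase required: 34.8927 − 34.02 = 0.8727 psu.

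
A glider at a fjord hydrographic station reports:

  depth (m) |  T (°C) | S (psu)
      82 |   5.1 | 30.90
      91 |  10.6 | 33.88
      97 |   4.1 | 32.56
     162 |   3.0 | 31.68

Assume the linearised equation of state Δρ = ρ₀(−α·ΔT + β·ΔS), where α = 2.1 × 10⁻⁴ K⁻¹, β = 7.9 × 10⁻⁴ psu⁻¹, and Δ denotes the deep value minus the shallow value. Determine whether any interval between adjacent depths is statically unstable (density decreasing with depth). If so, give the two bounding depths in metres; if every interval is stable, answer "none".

97–162 m

Evaluate Δρ/ρ₀ = −αΔT + βΔS across each adjacent pair:
  82–91 m: −αΔT+βΔS = −(2.1 × 10⁻⁴)(+5.5)+(7.9 × 10⁻⁴)(+2.98) = 1.2 × 10⁻³ → stable
  91–97 m: −αΔT+βΔS = −(2.1 × 10⁻⁴)(-6.5)+(7.9 × 10⁻⁴)(-1.32) = 3.2 × 10⁻⁴ → stable
  97–162 m: −αΔT+βΔS = −(2.1 × 10⁻⁴)(-1.1)+(7.9 × 10⁻⁴)(-0.88) = -4.6 × 10⁻⁴ → UNSTABLE
The 97–162 m interval has Δρ < 0: lighter water underlies denser water.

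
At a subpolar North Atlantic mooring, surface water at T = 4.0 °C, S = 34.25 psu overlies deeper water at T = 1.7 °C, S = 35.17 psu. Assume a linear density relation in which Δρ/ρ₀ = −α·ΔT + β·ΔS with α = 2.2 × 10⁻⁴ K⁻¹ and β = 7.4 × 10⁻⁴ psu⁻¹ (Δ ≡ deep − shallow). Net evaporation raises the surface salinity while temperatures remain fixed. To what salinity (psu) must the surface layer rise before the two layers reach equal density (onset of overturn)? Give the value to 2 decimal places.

Neutral buoyancy requires −α(T_deep − T_surf) + β(S_deep − S_surf′) = 0.
S_surf′ = S_deep − (α/β)·ΔT = 35.17 − (2.2 × 10⁻⁴/7.4 × 10⁻⁴)·(-2.3) = 35.8538 psu.
Increase required: 35.8538 − 34.25 = 1.6038 psu.

35.85 psu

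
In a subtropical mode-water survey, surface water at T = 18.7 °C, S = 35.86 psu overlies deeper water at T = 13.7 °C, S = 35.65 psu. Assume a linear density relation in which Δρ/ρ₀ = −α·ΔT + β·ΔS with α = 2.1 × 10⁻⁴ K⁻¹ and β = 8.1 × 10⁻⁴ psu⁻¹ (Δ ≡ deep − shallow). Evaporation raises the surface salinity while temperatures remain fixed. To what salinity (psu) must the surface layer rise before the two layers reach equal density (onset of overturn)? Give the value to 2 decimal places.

36.95 psu

Neutral buoyancy requires −α(T_deep − T_surf) + β(S_deep − S_surf′) = 0.
S_surf′ = S_deep − (α/β)·ΔT = 35.65 − (2.1 × 10⁻⁴/8.1 × 10⁻⁴)·(-5.0) = 36.9463 psu.
Increase required: 36.9463 − 35.86 = 1.0863 psu.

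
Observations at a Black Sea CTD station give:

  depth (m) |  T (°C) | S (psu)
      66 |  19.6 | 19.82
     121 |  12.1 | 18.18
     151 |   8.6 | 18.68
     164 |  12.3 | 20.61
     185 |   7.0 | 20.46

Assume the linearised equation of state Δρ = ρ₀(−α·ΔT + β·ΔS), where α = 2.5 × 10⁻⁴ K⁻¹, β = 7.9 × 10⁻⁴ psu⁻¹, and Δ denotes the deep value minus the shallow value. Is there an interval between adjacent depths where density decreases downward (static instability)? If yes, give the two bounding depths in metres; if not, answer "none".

none

Evaluate Δρ/ρ₀ = −αΔT + βΔS across each adjacent pair:
  66–121 m: −αΔT+βΔS = −(2.5 × 10⁻⁴)(-7.5)+(7.9 × 10⁻⁴)(-1.64) = 5.8 × 10⁻⁴ → stable
  121–151 m: −αΔT+βΔS = −(2.5 × 10⁻⁴)(-3.5)+(7.9 × 10⁻⁴)(+0.50) = 1.3 × 10⁻³ → stable
  151–164 m: −αΔT+βΔS = −(2.5 × 10⁻⁴)(+3.7)+(7.9 × 10⁻⁴)(+1.93) = 6.0 × 10⁻⁴ → stable
  164–185 m: −αΔT+βΔS = −(2.5 × 10⁻⁴)(-5.3)+(7.9 × 10⁻⁴)(-0.15) = 1.2 × 10⁻³ → stable
Every interval has Δρ > 0: the column is stably stratified throughout.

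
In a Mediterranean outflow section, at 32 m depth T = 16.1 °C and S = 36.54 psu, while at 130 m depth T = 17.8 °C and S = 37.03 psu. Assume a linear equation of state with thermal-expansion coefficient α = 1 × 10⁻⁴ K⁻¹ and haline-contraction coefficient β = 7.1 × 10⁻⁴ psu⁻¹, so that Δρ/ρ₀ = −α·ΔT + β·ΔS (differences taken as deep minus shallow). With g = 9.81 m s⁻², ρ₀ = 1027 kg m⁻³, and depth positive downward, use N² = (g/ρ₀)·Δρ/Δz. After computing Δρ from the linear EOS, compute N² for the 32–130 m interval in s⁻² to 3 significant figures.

ΔT = +1.7 K, ΔS = +0.49 psu (deep − shallow).
Δρ/ρ₀ = −αΔT + βΔS = -1.70 × 10⁻⁴ + 3.479 × 10⁻⁴ = 1.779 × 10⁻⁴, so Δρ ≈ 0.1827 kg m⁻³.
N² = (g/ρ₀)·Δρ/Δz = g·(Δρ/ρ₀)/Δz = 9.81 × 1.779 × 10⁻⁴ / 98 = 1.7808 × 10⁻⁵ s⁻² ≈ 1.78 × 10⁻⁵ s⁻².

1.78 × 10⁻⁵ s⁻²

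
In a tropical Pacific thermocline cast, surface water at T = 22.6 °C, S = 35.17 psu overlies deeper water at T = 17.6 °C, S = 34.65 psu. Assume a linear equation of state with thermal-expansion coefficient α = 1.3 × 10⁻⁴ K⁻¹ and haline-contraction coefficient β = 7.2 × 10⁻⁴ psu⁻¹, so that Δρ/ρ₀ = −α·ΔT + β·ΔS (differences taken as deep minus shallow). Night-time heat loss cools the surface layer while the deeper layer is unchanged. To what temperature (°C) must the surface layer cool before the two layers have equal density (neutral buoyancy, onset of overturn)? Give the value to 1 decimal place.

Neutral buoyancy requires Δρ = 0, i.e. −α(T_deep − T_surf′) + β(S_deep − S_surf) = 0.
T_surf′ = T_deep − (β/α)·ΔS = 17.6 − (7.2 × 10⁻⁴/1.3 × 10⁻⁴)·(-0.52) = 20.480 °C.
Cooling required: 22.6 − (20.480) = 2.120 °C.

20.5 °C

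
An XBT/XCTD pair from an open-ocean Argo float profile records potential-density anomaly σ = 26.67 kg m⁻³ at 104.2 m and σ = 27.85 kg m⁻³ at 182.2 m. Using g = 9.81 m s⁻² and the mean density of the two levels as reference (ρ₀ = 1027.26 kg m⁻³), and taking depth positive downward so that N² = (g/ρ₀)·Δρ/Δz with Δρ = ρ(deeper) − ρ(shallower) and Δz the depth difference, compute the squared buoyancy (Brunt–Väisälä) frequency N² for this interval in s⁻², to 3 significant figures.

Δρ = 1027.85 − 1026.67 = 1.18 kg m⁻³ over Δz = 182.2 − 104.2 = 78 m.
N² = (9.81/1027.26) × (1.18/78) = 1.4447 × 10⁻⁴ s⁻² ≈ 1.44 × 10⁻⁴ s⁻².

1.44 × 10⁻⁴ s⁻²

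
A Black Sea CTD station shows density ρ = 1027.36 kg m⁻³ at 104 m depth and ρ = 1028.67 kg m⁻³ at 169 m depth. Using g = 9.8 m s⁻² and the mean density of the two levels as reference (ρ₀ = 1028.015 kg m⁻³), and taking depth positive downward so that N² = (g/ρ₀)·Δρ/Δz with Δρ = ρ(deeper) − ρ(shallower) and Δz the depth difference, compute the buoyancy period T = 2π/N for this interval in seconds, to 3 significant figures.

453 s

Δρ = 1028.67 − 1027.36 = 1.31 kg m⁻³ over Δz = 169 − 104 = 65 m.
N² = (9.8/1028.015) × (1.31/65) = 1.9213 × 10⁻⁴ s⁻².
N = √(1.9213 × 10⁻⁴) = 0.013861 rad s⁻¹, so T = 2π/N = 453.30 s ≈ 453 s.
A positive N² confirms static stability across the interval.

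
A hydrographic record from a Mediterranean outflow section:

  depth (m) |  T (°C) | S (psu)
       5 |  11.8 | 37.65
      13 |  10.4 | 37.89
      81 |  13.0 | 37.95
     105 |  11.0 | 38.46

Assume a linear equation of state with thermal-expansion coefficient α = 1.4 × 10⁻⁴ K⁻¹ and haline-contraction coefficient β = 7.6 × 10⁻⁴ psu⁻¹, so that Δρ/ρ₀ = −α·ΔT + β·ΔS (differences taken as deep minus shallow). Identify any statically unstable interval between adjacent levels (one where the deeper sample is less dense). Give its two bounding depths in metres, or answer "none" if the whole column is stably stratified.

Evaluate Δρ/ρ₀ = −αΔT + βΔS across each adjacent pair:
  5–13 m: −αΔT+βΔS = −(1.4 × 10⁻⁴)(-1.4)+(7.6 × 10⁻⁴)(+0.24) = 3.8 × 10⁻⁴ → stable
  13–81 m: −αΔT+βΔS = −(1.4 × 10⁻⁴)(+2.6)+(7.6 × 10⁻⁴)(+0.06) = -3.2 × 10⁻⁴ → UNSTABLE
  81–105 m: −αΔT+βΔS = −(1.4 × 10⁻⁴)(-2.0)+(7.6 × 10⁻⁴)(+0.51) = 6.7 × 10⁻⁴ → stable
The 13–81 m interval has Δρ < 0: lighter water underlies denser water.

13–81 m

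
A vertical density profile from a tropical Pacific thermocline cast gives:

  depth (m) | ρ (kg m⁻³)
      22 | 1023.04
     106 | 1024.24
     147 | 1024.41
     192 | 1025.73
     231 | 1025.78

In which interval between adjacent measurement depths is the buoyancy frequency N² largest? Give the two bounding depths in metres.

147–192 m

Compute the density gradient over each adjacent pair:
  22–106 m: Δρ/Δz = 1.20/84 = 0.014 kg m⁻⁴
  106–147 m: Δρ/Δz = 0.17/41 = 4.1 × 10⁻³ kg m⁻⁴
  147–192 m: Δρ/Δz = 1.32/45 = 0.029 kg m⁻⁴
  192–231 m: Δρ/Δz = 0.05/39 = 1.3 × 10⁻³ kg m⁻⁴
The largest gradient is in the 147–192 m interval — the pycnocline.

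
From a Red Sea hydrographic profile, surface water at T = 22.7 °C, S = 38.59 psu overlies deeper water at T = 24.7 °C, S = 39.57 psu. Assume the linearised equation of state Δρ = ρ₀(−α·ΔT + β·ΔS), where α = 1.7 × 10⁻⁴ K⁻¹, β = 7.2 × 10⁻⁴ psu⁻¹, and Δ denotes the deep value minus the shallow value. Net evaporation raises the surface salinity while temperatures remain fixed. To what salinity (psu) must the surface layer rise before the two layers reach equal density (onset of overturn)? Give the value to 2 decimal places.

Neutral buoyancy requires −α(T_deep − T_surf) + β(S_deep − S_surf′) = 0.
S_surf′ = S_deep − (α/β)·ΔT = 39.57 − (1.7 × 10⁻⁴/7.2 × 10⁻⁴)·(+2.0) = 39.0978 psu.
Increase required: 39.0978 − 38.59 = 0.5078 psu.

39.10 psu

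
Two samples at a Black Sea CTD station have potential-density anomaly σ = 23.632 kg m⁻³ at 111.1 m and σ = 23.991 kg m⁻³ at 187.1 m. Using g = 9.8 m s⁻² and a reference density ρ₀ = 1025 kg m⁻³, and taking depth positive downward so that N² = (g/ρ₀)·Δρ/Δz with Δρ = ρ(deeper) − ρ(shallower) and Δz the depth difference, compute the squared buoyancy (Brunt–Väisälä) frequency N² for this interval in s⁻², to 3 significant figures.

4.52 × 10⁻⁵ s⁻²

Δρ = 1023.991 − 1023.632 = 0.359 kg m⁻³ over Δz = 187.1 − 111.1 = 76 m.
N² = (9.8/1025) × (0.359/76) = 4.5163 × 10⁻⁵ s⁻² ≈ 4.52 × 10⁻⁵ s⁻².
N² > 0, so the interval is statically stable.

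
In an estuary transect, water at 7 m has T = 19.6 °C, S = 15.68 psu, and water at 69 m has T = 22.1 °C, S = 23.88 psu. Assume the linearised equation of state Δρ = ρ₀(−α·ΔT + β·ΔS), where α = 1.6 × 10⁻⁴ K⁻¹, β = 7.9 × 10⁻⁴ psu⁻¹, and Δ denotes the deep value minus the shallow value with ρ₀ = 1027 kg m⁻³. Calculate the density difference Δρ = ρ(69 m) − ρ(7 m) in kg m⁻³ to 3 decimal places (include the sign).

ΔT = +2.5 K, ΔS = +8.20 psu (deep − shallow).
Δρ/ρ₀ = −(1.6 × 10⁻⁴)(+2.5) + (7.9 × 10⁻⁴)(+8.20) = 6.078 × 10⁻³.
Δρ = 1027 × (6.078 × 10⁻³) = +6.242 kg m⁻³.
Positive Δρ: denser below, stable.

+6.242 kg m⁻³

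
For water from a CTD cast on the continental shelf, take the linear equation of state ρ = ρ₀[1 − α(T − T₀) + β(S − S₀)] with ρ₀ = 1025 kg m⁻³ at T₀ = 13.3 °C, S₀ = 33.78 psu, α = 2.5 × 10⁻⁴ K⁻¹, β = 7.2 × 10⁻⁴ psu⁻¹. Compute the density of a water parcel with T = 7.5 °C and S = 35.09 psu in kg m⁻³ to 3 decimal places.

T − T₀ = -5.8 K, S − S₀ = +1.31 psu.
Bracket = 1 − α·(-5.8) + β·(+1.31) = 1 + (2.3932 × 10⁻³) = 1.0023932.
ρ = 1025 × 1.0023932 = 1027.453 kg m⁻³.

1027.453 kg m⁻³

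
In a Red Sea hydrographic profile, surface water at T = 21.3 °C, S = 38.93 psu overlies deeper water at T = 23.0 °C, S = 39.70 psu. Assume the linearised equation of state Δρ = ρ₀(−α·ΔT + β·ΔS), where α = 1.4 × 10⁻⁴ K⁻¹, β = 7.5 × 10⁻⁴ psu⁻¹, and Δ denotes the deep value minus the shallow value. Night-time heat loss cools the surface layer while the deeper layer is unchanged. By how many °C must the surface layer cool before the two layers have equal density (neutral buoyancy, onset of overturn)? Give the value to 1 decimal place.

2.4 °C

Neutral buoyancy requires Δρ = 0, i.e. −α(T_deep − T_surf′) + β(S_deep − S_surf) = 0.
T_surf′ = T_deep − (β/α)·ΔS = 23.0 − (7.5 × 10⁻⁴/1.4 × 10⁻⁴)·(+0.77) = 18.875 °C.
Cooling required: 21.3 − (18.875) = 2.425 °C.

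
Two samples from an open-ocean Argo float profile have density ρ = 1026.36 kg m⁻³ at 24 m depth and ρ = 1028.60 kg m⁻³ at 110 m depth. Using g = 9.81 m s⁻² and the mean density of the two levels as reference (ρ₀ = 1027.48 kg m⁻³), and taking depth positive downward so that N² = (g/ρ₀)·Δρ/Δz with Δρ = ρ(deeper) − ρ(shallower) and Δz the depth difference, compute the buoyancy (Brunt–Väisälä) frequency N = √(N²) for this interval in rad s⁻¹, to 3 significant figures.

Δρ = 1028.60 − 1026.36 = 2.24 kg m⁻³ over Δz = 110 − 24 = 86 m.
N² = (9.81/1027.48) × (2.24/86) = 2.4868 × 10⁻⁴ s⁻².
N = √(2.4868 × 10⁻⁴) = 0.015770 rad s⁻¹ ≈ 0.0158 rad s⁻¹.
N² > 0, so the interval is statically stable.

0.0158 rad s⁻¹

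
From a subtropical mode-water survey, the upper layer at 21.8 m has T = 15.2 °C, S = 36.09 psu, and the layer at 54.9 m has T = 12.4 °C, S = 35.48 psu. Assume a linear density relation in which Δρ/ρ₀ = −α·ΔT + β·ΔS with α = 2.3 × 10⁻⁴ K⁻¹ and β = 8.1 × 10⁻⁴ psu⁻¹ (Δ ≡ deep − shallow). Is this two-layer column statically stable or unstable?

stable

ΔT = 12.4 − 15.2 = -2.8 K and ΔS = 35.48 − 36.09 = -0.61 psu (deep − shallow).
−αΔT = 6.44 × 10⁻⁴; βΔS = -4.941 × 10⁻⁴; sum Δρ/ρ₀ = 1.499 × 10⁻⁴.
Δρ/ρ₀ > 0, so Δρ > 0: deeper water is denser → statically stable.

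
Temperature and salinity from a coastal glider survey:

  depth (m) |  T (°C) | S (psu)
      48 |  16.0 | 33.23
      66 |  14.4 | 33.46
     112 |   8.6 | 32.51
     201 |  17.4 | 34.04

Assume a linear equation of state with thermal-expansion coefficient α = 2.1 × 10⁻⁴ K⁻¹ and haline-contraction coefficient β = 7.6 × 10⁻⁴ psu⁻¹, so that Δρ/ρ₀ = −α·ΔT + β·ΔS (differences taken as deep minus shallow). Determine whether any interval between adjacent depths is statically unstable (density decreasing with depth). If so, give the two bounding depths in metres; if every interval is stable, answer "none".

Evaluate Δρ/ρ₀ = −αΔT + βΔS across each adjacent pair:
  48–66 m: −αΔT+βΔS = −(2.1 × 10⁻⁴)(-1.6)+(7.6 × 10⁻⁴)(+0.23) = 5.1 × 10⁻⁴ → stable
  66–112 m: −αΔT+βΔS = −(2.1 × 10⁻⁴)(-5.8)+(7.6 × 10⁻⁴)(-0.95) = 5.0 × 10⁻⁴ → stable
  112–201 m: −αΔT+βΔS = −(2.1 × 10⁻⁴)(+8.8)+(7.6 × 10⁻⁴)(+1.53) = -6.9 × 10⁻⁴ → UNSTABLE
The 112–201 m interval has Δρ < 0: lighter water underlies denser water.

112–201 m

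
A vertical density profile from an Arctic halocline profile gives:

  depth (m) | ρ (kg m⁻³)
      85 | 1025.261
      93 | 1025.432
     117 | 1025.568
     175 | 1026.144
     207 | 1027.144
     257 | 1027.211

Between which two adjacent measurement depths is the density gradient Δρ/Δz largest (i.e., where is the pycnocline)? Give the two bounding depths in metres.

Compute the density gradient over each adjacent pair:
  85–93 m: Δρ/Δz = 0.171/8 = 0.021 kg m⁻⁴
  93–117 m: Δρ/Δz = 0.136/24 = 5.7 × 10⁻³ kg m⁻⁴
  117–175 m: Δρ/Δz = 0.576/58 = 9.9 × 10⁻³ kg m⁻⁴
  175–207 m: Δρ/Δz = 1.000/32 = 0.031 kg m⁻⁴
  207–257 m: Δρ/Δz = 0.067/50 = 1.3 × 10⁻³ kg m⁻⁴
The largest gradient is in the 175–207 m interval — the pycnocline.

175–207 m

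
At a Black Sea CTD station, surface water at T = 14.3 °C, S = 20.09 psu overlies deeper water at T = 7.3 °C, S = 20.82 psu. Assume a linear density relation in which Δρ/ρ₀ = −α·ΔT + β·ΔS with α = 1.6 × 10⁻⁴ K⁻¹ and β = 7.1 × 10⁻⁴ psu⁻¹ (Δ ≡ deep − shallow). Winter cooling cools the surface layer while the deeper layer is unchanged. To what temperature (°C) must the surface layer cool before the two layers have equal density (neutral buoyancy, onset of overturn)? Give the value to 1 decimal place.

4.1 °C

Neutral buoyancy requires Δρ = 0, i.e. −α(T_deep − T_surf′) + β(S_deep − S_surf) = 0.
T_surf′ = T_deep − (β/α)·ΔS = 7.3 − (7.1 × 10⁻⁴/1.6 × 10⁻⁴)·(+0.73) = 4.061 °C.
Cooling required: 14.3 − (4.061) = 10.239 °C.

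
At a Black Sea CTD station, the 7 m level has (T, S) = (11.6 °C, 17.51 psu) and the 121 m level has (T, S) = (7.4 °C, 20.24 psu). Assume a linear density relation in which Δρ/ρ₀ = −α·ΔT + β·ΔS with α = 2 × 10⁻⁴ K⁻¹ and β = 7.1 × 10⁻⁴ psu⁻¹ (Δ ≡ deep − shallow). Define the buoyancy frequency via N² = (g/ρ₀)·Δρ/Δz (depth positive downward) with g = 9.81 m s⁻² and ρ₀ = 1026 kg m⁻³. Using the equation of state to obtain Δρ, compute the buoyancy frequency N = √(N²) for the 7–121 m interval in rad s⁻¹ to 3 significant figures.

ΔT = -4.2 K, ΔS = +2.73 psu (deep − shallow).
Δρ/ρ₀ = −αΔT + βΔS = 8.40 × 10⁻⁴ + 1.9383 × 10⁻³ = 2.7783 × 10⁻³, so Δρ ≈ 2.851 kg m⁻³.
N² = (g/ρ₀)·Δρ/Δz = g·(Δρ/ρ₀)/Δz = 9.81 × 2.7783 × 10⁻³ / 114 = 2.3908 × 10⁻⁴ s⁻².
N = √(2.3908 × 10⁻⁴) = 0.015462 rad s⁻¹ ≈ 0.0155 rad s⁻¹.

0.0155 rad s⁻¹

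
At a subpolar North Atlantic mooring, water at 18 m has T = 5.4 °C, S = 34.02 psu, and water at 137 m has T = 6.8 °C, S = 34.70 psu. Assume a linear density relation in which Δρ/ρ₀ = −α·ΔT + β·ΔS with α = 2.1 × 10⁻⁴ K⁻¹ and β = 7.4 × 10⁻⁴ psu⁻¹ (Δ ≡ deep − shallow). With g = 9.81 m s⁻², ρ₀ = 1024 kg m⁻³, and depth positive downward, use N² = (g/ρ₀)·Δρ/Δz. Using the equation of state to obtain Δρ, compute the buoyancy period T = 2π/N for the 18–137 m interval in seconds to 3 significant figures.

ΔT = +1.4 K, ΔS = +0.68 psu (deep − shallow).
Δρ/ρ₀ = −αΔT + βΔS = -2.94 × 10⁻⁴ + 5.032 × 10⁻⁴ = 2.092 × 10⁻⁴, so Δρ ≈ 0.2142 kg m⁻³.
N² = (g/ρ₀)·Δρ/Δz = g·(Δρ/ρ₀)/Δz = 9.81 × 2.092 × 10⁻⁴ / 119 = 1.7246 × 10⁻⁵ s⁻².
N = √(1.7246 × 10⁻⁵) = 4.1528 × 10⁻³ rad s⁻¹ → T = 2π/N = 1.5130 × 10³ s ≈ 1.51 × 10³ s.

1.51 × 10³ s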